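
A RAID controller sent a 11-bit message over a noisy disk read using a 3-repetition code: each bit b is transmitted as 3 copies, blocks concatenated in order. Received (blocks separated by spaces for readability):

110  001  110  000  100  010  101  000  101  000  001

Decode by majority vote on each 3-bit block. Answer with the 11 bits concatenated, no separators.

10100010100

Block 1 (110): 2 ones → 1
Block 2 (001): 1 one → 0
Block 3 (110): 2 ones → 1
Block 4 (000): 0 ones → 0
Block 5 (100): 1 one → 0
Block 6 (010): 1 one → 0
Block 7 (101): 2 ones → 1
Block 8 (000): 0 ones → 0
Block 9 (101): 2 ones → 1
Block 10 (000): 0 ones → 0
Block 11 (001): 1 one → 0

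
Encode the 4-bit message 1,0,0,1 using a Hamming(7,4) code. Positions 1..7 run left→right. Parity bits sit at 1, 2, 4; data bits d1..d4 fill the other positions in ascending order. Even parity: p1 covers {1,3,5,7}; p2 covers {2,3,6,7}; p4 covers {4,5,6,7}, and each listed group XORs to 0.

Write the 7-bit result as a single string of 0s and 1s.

Place data at non-parity positions: p1 p2 1 p4 0 0 1
p1 (pos 1,3,5,7): XOR of data positions = 1⊕0⊕1 = 0
p2 (pos 2,3,6,7): XOR of data positions = 1⊕0⊕1 = 0
p4 (pos 4,5,6,7): XOR of data positions = 0⊕0⊕1 = 1
Codeword: 0011001

0011001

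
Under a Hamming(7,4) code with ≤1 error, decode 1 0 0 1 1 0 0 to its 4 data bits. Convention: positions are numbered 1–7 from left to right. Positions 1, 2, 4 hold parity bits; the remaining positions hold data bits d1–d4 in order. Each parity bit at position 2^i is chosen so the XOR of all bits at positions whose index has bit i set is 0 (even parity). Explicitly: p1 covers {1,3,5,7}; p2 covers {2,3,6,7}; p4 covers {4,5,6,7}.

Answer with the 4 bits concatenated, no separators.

0100

s1 (pos 1,3,5,7): 1⊕0⊕1⊕0 = 0
s2 (pos 2,3,6,7): 0⊕0⊕0⊕0 = 0
s4 (pos 4,5,6,7): 1⊕1⊕0⊕0 = 0
Syndrome s4…s1 = 000 → no error.
Read data bits from positions 3,5,6,7: 0100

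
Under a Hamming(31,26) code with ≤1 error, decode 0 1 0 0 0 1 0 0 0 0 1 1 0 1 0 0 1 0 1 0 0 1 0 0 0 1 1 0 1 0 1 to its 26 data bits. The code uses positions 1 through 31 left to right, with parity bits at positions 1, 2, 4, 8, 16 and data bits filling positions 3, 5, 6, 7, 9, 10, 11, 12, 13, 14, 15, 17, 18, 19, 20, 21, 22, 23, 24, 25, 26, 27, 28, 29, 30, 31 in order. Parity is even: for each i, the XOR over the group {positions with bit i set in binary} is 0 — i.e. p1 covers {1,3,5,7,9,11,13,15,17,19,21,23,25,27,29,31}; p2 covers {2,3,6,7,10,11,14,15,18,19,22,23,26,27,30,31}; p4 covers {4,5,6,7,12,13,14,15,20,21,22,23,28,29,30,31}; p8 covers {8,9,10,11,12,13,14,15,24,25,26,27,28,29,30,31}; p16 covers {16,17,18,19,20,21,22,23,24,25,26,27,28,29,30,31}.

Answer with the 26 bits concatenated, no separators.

00100011010101001000010101

s1 (pos 1,3,5,7,9,11,13,15,17,19,21,23,25,27,29,31): 0⊕0⊕0⊕0⊕0⊕1⊕0⊕0⊕1⊕1⊕0⊕0⊕0⊕1⊕1⊕1 = 0
s2 (pos 2,3,6,7,10,11,14,15,18,19,22,23,26,27,30,31): 1⊕0⊕1⊕0⊕0⊕1⊕1⊕0⊕0⊕1⊕1⊕0⊕1⊕1⊕0⊕1 = 1
s4 (pos 4,5,6,7,12,13,14,15,20,21,22,23,28,29,30,31): 0⊕0⊕1⊕0⊕1⊕0⊕1⊕0⊕0⊕0⊕1⊕0⊕0⊕1⊕0⊕1 = 0
s8 (pos 8,9,10,11,12,13,14,15,24,25,26,27,28,29,30,31): 0⊕0⊕0⊕1⊕1⊕0⊕1⊕0⊕0⊕0⊕1⊕1⊕0⊕1⊕0⊕1 = 1
s16 (pos 16,17,18,19,20,21,22,23,24,25,26,27,28,29,30,31): 0⊕1⊕0⊕1⊕0⊕0⊕1⊕0⊕0⊕0⊕1⊕1⊕0⊕1⊕0⊕1 = 1
Syndrome s16…s1 = 11010 → error at position 26.
Flip position 26: 0100010000110100101001000110101 → 0100010000110100101001000010101
Read data bits from positions 3,5,6,7,9,10,11,12,13,14,15,17,18,19,20,21,22,23,24,25,26,27,28,29,30,31: 00100011010101001000010101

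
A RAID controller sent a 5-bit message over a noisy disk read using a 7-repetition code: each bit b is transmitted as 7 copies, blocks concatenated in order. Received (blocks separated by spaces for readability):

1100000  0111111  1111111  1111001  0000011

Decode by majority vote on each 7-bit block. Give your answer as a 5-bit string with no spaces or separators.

Block 1 (1100000): 2 ones → 0
Block 2 (0111111): 6 ones → 1
Block 3 (1111111): 7 ones → 1
Block 4 (1111001): 5 ones → 1
Block 5 (0000011): 2 ones → 0

01110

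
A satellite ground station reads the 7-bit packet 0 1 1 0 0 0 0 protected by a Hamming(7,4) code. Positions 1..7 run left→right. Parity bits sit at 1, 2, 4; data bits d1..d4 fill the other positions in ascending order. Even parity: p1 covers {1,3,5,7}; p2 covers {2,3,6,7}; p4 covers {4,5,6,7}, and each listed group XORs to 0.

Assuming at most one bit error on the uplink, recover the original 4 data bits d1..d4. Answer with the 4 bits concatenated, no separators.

1000

s1 (pos 1,3,5,7): 0⊕1⊕0⊕0 = 1
s2 (pos 2,3,6,7): 1⊕1⊕0⊕0 = 0
s4 (pos 4,5,6,7): 0⊕0⊕0⊕0 = 0
Syndrome s4…s1 = 001 → error at position 1.
Flip position 1: 0110000 → 1110000
Read data bits from positions 3,5,6,7: 1000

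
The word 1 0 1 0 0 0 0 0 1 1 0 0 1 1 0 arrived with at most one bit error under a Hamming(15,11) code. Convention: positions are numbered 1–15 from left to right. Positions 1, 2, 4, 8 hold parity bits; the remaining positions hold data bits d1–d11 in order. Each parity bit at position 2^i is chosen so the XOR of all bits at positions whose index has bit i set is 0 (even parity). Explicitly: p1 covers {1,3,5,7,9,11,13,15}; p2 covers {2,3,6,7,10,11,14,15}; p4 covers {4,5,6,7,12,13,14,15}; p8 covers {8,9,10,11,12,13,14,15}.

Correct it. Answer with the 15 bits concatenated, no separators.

111000001100110

s1 (pos 1,3,5,7,9,11,13,15): 1⊕1⊕0⊕0⊕1⊕0⊕1⊕0 = 0
s2 (pos 2,3,6,7,10,11,14,15): 0⊕1⊕0⊕0⊕1⊕0⊕1⊕0 = 1
s4 (pos 4,5,6,7,12,13,14,15): 0⊕0⊕0⊕0⊕0⊕1⊕1⊕0 = 0
s8 (pos 8,9,10,11,12,13,14,15): 0⊕1⊕1⊕0⊕0⊕1⊕1⊕0 = 0
Syndrome s8…s1 = 0010 → error at position 2.
Flip position 2: 101000001100110 → 111000001100110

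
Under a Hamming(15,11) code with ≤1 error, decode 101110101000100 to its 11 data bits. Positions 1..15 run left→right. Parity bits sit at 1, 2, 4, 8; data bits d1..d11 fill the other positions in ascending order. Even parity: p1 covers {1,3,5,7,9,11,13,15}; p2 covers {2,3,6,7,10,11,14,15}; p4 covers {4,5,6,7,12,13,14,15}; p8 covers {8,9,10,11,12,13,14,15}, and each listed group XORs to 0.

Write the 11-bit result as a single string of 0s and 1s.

s1 (pos 1,3,5,7,9,11,13,15): 1⊕1⊕1⊕1⊕1⊕0⊕1⊕0 = 0
s2 (pos 2,3,6,7,10,11,14,15): 0⊕1⊕0⊕1⊕0⊕0⊕0⊕0 = 0
s4 (pos 4,5,6,7,12,13,14,15): 1⊕1⊕0⊕1⊕0⊕1⊕0⊕0 = 0
s8 (pos 8,9,10,11,12,13,14,15): 0⊕1⊕0⊕0⊕0⊕1⊕0⊕0 = 0
Syndrome s8…s1 = 0000 → no error.
Read data bits from positions 3,5,6,7,9,10,11,12,13,14,15: 11011000100

11011000100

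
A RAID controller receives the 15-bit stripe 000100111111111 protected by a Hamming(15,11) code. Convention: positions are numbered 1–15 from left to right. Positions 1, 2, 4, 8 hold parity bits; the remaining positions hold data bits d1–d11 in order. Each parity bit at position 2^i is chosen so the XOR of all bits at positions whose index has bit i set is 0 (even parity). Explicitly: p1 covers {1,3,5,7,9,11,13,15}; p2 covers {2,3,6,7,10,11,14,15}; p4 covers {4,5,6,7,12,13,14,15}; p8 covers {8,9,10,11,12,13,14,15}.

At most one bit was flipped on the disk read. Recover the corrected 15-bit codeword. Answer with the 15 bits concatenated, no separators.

001100111111111

s1 (pos 1,3,5,7,9,11,13,15): 0⊕0⊕0⊕1⊕1⊕1⊕1⊕1 = 1
s2 (pos 2,3,6,7,10,11,14,15): 0⊕0⊕0⊕1⊕1⊕1⊕1⊕1 = 1
s4 (pos 4,5,6,7,12,13,14,15): 1⊕0⊕0⊕1⊕1⊕1⊕1⊕1 = 0
s8 (pos 8,9,10,11,12,13,14,15): 1⊕1⊕1⊕1⊕1⊕1⊕1⊕1 = 0
Syndrome s8…s1 = 0011 → error at position 3.
Flip position 3: 000100111111111 → 001100111111111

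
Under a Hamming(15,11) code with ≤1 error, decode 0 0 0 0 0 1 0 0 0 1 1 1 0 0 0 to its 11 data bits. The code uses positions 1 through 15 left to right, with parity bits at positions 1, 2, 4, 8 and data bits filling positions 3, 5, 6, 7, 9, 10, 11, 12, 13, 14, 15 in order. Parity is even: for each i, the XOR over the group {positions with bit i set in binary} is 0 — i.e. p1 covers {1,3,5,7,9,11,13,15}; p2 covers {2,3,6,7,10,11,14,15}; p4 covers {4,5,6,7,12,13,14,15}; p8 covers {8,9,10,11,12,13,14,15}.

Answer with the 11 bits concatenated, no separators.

s1 (pos 1,3,5,7,9,11,13,15): 0⊕0⊕0⊕0⊕0⊕1⊕0⊕0 = 1
s2 (pos 2,3,6,7,10,11,14,15): 0⊕0⊕1⊕0⊕1⊕1⊕0⊕0 = 1
s4 (pos 4,5,6,7,12,13,14,15): 0⊕0⊕1⊕0⊕1⊕0⊕0⊕0 = 0
s8 (pos 8,9,10,11,12,13,14,15): 0⊕0⊕1⊕1⊕1⊕0⊕0⊕0 = 1
Syndrome s8…s1 = 1011 → error at position 11.
Flip position 11: 000001000111000 → 000001000101000
Read data bits from positions 3,5,6,7,9,10,11,12,13,14,15: 00100101000

00100101000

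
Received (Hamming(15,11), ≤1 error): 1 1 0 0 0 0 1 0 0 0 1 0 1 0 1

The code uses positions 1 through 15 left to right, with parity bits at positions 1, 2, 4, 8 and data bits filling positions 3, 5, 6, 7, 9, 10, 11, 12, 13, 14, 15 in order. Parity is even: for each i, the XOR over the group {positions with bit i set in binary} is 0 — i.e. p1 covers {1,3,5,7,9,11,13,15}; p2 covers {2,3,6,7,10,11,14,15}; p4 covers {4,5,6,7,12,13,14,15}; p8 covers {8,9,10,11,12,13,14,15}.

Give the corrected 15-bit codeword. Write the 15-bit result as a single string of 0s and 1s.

110000100010001

s1 (pos 1,3,5,7,9,11,13,15): 1⊕0⊕0⊕1⊕0⊕1⊕1⊕1 = 1
s2 (pos 2,3,6,7,10,11,14,15): 1⊕0⊕0⊕1⊕0⊕1⊕0⊕1 = 0
s4 (pos 4,5,6,7,12,13,14,15): 0⊕0⊕0⊕1⊕0⊕1⊕0⊕1 = 1
s8 (pos 8,9,10,11,12,13,14,15): 0⊕0⊕0⊕1⊕0⊕1⊕0⊕1 = 1
Syndrome s8…s1 = 1101 → error at position 13.
Flip position 13: 110000100010101 → 110000100010001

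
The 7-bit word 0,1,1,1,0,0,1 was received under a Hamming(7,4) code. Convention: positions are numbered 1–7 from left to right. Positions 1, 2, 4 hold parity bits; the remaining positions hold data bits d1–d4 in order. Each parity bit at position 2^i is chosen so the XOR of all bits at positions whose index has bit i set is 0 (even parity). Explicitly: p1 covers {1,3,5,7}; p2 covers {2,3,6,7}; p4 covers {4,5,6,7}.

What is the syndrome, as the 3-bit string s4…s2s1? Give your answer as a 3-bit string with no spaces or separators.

s1 (pos 1,3,5,7): 0⊕1⊕0⊕1 = 0
s2 (pos 2,3,6,7): 1⊕1⊕0⊕1 = 1
s4 (pos 4,5,6,7): 1⊕0⊕0⊕1 = 0
Syndrome s4…s1 = 010 → error at position 2.

010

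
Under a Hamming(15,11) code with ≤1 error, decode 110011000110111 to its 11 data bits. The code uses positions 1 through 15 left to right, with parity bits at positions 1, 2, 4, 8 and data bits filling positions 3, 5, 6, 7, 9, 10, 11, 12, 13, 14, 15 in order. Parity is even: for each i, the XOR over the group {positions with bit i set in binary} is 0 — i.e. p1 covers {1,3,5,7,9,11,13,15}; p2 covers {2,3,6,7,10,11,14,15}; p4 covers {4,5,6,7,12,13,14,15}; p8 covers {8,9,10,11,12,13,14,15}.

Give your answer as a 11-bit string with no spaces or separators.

s1 (pos 1,3,5,7,9,11,13,15): 1⊕0⊕1⊕0⊕0⊕1⊕1⊕1 = 1
s2 (pos 2,3,6,7,10,11,14,15): 1⊕0⊕1⊕0⊕1⊕1⊕1⊕1 = 0
s4 (pos 4,5,6,7,12,13,14,15): 0⊕1⊕1⊕0⊕0⊕1⊕1⊕1 = 1
s8 (pos 8,9,10,11,12,13,14,15): 0⊕0⊕1⊕1⊕0⊕1⊕1⊕1 = 1
Syndrome s8…s1 = 1101 → error at position 13.
Flip position 13: 110011000110111 → 110011000110011
Read data bits from positions 3,5,6,7,9,10,11,12,13,14,15: 01100110011

01100110011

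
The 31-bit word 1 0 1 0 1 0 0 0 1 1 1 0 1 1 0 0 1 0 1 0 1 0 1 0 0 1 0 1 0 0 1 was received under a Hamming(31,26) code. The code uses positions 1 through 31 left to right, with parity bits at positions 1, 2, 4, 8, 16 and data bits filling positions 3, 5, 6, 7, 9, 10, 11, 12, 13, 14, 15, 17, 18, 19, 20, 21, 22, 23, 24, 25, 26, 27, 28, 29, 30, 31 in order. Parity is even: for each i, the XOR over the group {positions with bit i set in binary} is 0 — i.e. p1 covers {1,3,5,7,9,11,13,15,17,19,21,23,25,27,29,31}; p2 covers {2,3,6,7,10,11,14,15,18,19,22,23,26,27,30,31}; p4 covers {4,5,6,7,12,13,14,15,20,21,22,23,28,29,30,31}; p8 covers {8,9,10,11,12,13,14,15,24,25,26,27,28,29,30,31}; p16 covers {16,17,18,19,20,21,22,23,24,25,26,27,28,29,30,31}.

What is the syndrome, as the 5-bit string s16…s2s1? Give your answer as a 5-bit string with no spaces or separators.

10101

s1 (pos 1,3,5,7,9,11,13,15,17,19,21,23,25,27,29,31): 1⊕1⊕1⊕0⊕1⊕1⊕1⊕0⊕1⊕1⊕1⊕1⊕0⊕0⊕0⊕1 = 1
s2 (pos 2,3,6,7,10,11,14,15,18,19,22,23,26,27,30,31): 0⊕1⊕0⊕0⊕1⊕1⊕1⊕0⊕0⊕1⊕0⊕1⊕1⊕0⊕0⊕1 = 0
s4 (pos 4,5,6,7,12,13,14,15,20,21,22,23,28,29,30,31): 0⊕1⊕0⊕0⊕0⊕1⊕1⊕0⊕0⊕1⊕0⊕1⊕1⊕0⊕0⊕1 = 1
s8 (pos 8,9,10,11,12,13,14,15,24,25,26,27,28,29,30,31): 0⊕1⊕1⊕1⊕0⊕1⊕1⊕0⊕0⊕0⊕1⊕0⊕1⊕0⊕0⊕1 = 0
s16 (pos 16,17,18,19,20,21,22,23,24,25,26,27,28,29,30,31): 0⊕1⊕0⊕1⊕0⊕1⊕0⊕1⊕0⊕0⊕1⊕0⊕1⊕0⊕0⊕1 = 1
Syndrome s16…s1 = 10101 → error at position 21.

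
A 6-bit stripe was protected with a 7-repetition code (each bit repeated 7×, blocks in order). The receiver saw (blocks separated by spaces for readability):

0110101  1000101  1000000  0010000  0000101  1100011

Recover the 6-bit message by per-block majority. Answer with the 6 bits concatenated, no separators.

100001

Block 1 (0110101): 4 ones → 1
Block 2 (1000101): 3 ones → 0
Block 3 (1000000): 1 one → 0
Block 4 (0010000): 1 one → 0
Block 5 (0000101): 2 ones → 0
Block 6 (1100011): 4 ones → 1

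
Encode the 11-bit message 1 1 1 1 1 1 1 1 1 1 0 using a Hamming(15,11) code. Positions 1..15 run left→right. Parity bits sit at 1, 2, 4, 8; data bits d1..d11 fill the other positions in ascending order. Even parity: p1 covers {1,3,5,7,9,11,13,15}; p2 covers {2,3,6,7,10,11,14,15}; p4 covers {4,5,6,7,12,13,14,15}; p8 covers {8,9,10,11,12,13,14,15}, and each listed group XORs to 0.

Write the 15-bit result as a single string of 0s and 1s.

Place data at non-parity positions: p1 p2 1 p4 1 1 1 p8 1 1 1 1 1 1 0
p1 (pos 1,3,5,7,9,11,13,15): XOR of data positions = 1⊕1⊕1⊕1⊕1⊕1⊕0 = 0
p2 (pos 2,3,6,7,10,11,14,15): XOR of data positions = 1⊕1⊕1⊕1⊕1⊕1⊕0 = 0
p4 (pos 4,5,6,7,12,13,14,15): XOR of data positions = 1⊕1⊕1⊕1⊕1⊕1⊕0 = 0
p8 (pos 8,9,10,11,12,13,14,15): XOR of data positions = 1⊕1⊕1⊕1⊕1⊕1⊕0 = 0
Codeword: 001011101111110

001011101111110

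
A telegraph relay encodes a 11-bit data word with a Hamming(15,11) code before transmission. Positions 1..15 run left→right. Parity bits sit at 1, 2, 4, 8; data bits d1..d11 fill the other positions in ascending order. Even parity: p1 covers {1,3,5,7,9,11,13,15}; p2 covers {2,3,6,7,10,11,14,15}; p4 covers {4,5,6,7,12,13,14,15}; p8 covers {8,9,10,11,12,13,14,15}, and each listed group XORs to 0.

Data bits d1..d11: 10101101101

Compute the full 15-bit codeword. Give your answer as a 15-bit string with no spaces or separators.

001001011101101

Place data at non-parity positions: p1 p2 1 p4 0 1 0 p8 1 1 0 1 1 0 1
p1 (pos 1,3,5,7,9,11,13,15): XOR of data positions = 1⊕0⊕0⊕1⊕0⊕1⊕1 = 0
p2 (pos 2,3,6,7,10,11,14,15): XOR of data positions = 1⊕1⊕0⊕1⊕0⊕0⊕1 = 0
p4 (pos 4,5,6,7,12,13,14,15): XOR of data positions = 0⊕1⊕0⊕1⊕1⊕0⊕1 = 0
p8 (pos 8,9,10,11,12,13,14,15): XOR of data positions = 1⊕1⊕0⊕1⊕1⊕0⊕1 = 1
Codeword: 001001011101101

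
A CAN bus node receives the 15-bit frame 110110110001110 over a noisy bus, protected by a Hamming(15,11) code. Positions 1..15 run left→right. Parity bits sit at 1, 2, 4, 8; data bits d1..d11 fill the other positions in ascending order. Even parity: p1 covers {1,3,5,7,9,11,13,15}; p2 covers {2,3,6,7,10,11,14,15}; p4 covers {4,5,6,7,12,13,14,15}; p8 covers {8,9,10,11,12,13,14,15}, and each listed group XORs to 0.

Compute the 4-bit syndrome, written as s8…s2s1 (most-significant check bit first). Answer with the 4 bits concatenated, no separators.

0010

s1 (pos 1,3,5,7,9,11,13,15): 1⊕0⊕1⊕1⊕0⊕0⊕1⊕0 = 0
s2 (pos 2,3,6,7,10,11,14,15): 1⊕0⊕0⊕1⊕0⊕0⊕1⊕0 = 1
s4 (pos 4,5,6,7,12,13,14,15): 1⊕1⊕0⊕1⊕1⊕1⊕1⊕0 = 0
s8 (pos 8,9,10,11,12,13,14,15): 1⊕0⊕0⊕0⊕1⊕1⊕1⊕0 = 0
Syndrome s8…s1 = 0010 → error at position 2.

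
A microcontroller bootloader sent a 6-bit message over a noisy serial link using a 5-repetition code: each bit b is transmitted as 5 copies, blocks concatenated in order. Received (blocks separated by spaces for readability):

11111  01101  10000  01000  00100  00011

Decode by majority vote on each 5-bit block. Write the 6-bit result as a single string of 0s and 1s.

110000

Block 1 (11111): 5 ones → 1
Block 2 (01101): 3 ones → 1
Block 3 (10000): 1 one → 0
Block 4 (01000): 1 one → 0
Block 5 (00100): 1 one → 0
Block 6 (00011): 2 ones → 0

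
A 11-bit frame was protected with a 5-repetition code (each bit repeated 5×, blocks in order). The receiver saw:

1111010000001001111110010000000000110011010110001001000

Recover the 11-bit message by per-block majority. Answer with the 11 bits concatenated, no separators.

10010001100

Block 1 (11110): 4 ones → 1
Block 2 (10000): 1 one → 0
Block 3 (00100): 1 one → 0
Block 4 (11111): 5 ones → 1
Block 5 (10010): 2 ones → 0
Block 6 (00000): 0 ones → 0
Block 7 (00001): 1 one → 0
Block 8 (10011): 3 ones → 1
Block 9 (01011): 3 ones → 1
Block 10 (00010): 1 one → 0
Block 11 (01000): 1 one → 0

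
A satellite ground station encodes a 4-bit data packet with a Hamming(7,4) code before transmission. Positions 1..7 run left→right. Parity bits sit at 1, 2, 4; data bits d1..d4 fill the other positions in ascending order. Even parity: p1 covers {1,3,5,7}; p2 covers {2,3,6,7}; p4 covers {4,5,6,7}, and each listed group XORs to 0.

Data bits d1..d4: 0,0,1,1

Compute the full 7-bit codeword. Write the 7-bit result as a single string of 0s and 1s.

Place data at non-parity positions: p1 p2 0 p4 0 1 1
p1 (pos 1,3,5,7): XOR of data positions = 0⊕0⊕1 = 1
p2 (pos 2,3,6,7): XOR of data positions = 0⊕1⊕1 = 0
p4 (pos 4,5,6,7): XOR of data positions = 0⊕1⊕1 = 0
Codeword: 1000011

1000011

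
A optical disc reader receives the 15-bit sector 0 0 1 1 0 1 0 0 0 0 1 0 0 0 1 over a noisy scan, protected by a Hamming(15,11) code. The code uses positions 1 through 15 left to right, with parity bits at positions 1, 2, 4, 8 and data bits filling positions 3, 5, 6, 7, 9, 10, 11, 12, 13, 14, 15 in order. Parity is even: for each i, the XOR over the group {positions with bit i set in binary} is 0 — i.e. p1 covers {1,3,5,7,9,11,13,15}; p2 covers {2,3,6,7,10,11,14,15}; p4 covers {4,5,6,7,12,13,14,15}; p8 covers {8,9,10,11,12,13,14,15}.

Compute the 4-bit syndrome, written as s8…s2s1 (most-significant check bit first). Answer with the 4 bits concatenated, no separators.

0101

s1 (pos 1,3,5,7,9,11,13,15): 0⊕1⊕0⊕0⊕0⊕1⊕0⊕1 = 1
s2 (pos 2,3,6,7,10,11,14,15): 0⊕1⊕1⊕0⊕0⊕1⊕0⊕1 = 0
s4 (pos 4,5,6,7,12,13,14,15): 1⊕0⊕1⊕0⊕0⊕0⊕0⊕1 = 1
s8 (pos 8,9,10,11,12,13,14,15): 0⊕0⊕0⊕1⊕0⊕0⊕0⊕1 = 0
Syndrome s8…s1 = 0101 → error at position 5.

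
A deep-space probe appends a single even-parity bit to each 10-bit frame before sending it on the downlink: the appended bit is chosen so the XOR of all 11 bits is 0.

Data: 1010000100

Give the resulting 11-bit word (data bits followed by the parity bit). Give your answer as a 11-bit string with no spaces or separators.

10100001001

XOR of the 10 data bits: 1⊕0⊕1⊕0⊕0⊕0⊕0⊕1⊕0⊕0 = 1
Parity bit = 1 (so all 11 bits XOR to 0).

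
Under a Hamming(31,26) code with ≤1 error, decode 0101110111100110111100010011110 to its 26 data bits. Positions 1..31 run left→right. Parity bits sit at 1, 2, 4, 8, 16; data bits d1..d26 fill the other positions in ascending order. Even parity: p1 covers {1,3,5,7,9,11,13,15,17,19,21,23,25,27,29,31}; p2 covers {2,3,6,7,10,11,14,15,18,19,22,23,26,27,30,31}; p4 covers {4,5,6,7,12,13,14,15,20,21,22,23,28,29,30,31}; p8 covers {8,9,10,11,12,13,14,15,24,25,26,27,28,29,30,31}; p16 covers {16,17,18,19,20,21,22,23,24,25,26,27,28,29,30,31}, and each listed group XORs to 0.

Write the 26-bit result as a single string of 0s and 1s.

s1 (pos 1,3,5,7,9,11,13,15,17,19,21,23,25,27,29,31): 0⊕0⊕1⊕0⊕1⊕1⊕0⊕1⊕1⊕1⊕0⊕0⊕0⊕1⊕1⊕0 = 0
s2 (pos 2,3,6,7,10,11,14,15,18,19,22,23,26,27,30,31): 1⊕0⊕1⊕0⊕1⊕1⊕1⊕1⊕1⊕1⊕0⊕0⊕0⊕1⊕1⊕0 = 0
s4 (pos 4,5,6,7,12,13,14,15,20,21,22,23,28,29,30,31): 1⊕1⊕1⊕0⊕0⊕0⊕1⊕1⊕1⊕0⊕0⊕0⊕1⊕1⊕1⊕0 = 1
s8 (pos 8,9,10,11,12,13,14,15,24,25,26,27,28,29,30,31): 1⊕1⊕1⊕1⊕0⊕0⊕1⊕1⊕1⊕0⊕0⊕1⊕1⊕1⊕1⊕0 = 1
s16 (pos 16,17,18,19,20,21,22,23,24,25,26,27,28,29,30,31): 0⊕1⊕1⊕1⊕1⊕0⊕0⊕0⊕1⊕0⊕0⊕1⊕1⊕1⊕1⊕0 = 1
Syndrome s16…s1 = 11100 → error at position 28.
Flip position 28: 0101110111100110111100010011110 → 0101110111100110111100010010110
Read data bits from positions 3,5,6,7,9,10,11,12,13,14,15,17,18,19,20,21,22,23,24,25,26,27,28,29,30,31: 01101110011111100010010110

01101110011111100010010110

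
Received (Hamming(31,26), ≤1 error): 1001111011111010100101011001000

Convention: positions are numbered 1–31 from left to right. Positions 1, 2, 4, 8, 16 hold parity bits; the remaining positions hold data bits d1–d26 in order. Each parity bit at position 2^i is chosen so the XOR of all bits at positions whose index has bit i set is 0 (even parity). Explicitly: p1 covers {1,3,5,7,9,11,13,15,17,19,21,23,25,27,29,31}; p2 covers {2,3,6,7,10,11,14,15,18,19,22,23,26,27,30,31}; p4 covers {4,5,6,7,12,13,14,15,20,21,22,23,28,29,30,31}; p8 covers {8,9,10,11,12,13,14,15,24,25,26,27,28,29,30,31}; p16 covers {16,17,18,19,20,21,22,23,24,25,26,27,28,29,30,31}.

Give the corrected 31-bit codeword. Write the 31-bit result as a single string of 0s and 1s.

s1 (pos 1,3,5,7,9,11,13,15,17,19,21,23,25,27,29,31): 1⊕0⊕1⊕1⊕1⊕1⊕1⊕1⊕1⊕0⊕0⊕0⊕1⊕0⊕0⊕0 = 1
s2 (pos 2,3,6,7,10,11,14,15,18,19,22,23,26,27,30,31): 0⊕0⊕1⊕1⊕1⊕1⊕0⊕1⊕0⊕0⊕1⊕0⊕0⊕0⊕0⊕0 = 0
s4 (pos 4,5,6,7,12,13,14,15,20,21,22,23,28,29,30,31): 1⊕1⊕1⊕1⊕1⊕1⊕0⊕1⊕1⊕0⊕1⊕0⊕1⊕0⊕0⊕0 = 0
s8 (pos 8,9,10,11,12,13,14,15,24,25,26,27,28,29,30,31): 0⊕1⊕1⊕1⊕1⊕1⊕0⊕1⊕1⊕1⊕0⊕0⊕1⊕0⊕0⊕0 = 1
s16 (pos 16,17,18,19,20,21,22,23,24,25,26,27,28,29,30,31): 0⊕1⊕0⊕0⊕1⊕0⊕1⊕0⊕1⊕1⊕0⊕0⊕1⊕0⊕0⊕0 = 0
Syndrome s16…s1 = 01001 → error at position 9.
Flip position 9: 1001111011111010100101011001000 → 1001111001111010100101011001000

1001111001111010100101011001000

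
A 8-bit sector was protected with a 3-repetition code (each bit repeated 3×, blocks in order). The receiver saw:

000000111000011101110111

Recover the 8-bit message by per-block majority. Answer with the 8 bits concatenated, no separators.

00101111

Block 1 (000): 0 ones → 0
Block 2 (000): 0 ones → 0
Block 3 (111): 3 ones → 1
Block 4 (000): 0 ones → 0
Block 5 (011): 2 ones → 1
Block 6 (101): 2 ones → 1
Block 7 (110): 2 ones → 1
Block 8 (111): 3 ones → 1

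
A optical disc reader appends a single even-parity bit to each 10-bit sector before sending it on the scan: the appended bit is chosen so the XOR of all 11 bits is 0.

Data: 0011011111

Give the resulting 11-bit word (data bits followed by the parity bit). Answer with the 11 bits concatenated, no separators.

XOR of the 10 data bits: 0⊕0⊕1⊕1⊕0⊕1⊕1⊕1⊕1⊕1 = 1
Parity bit = 1 (so all 11 bits XOR to 0).

00110111111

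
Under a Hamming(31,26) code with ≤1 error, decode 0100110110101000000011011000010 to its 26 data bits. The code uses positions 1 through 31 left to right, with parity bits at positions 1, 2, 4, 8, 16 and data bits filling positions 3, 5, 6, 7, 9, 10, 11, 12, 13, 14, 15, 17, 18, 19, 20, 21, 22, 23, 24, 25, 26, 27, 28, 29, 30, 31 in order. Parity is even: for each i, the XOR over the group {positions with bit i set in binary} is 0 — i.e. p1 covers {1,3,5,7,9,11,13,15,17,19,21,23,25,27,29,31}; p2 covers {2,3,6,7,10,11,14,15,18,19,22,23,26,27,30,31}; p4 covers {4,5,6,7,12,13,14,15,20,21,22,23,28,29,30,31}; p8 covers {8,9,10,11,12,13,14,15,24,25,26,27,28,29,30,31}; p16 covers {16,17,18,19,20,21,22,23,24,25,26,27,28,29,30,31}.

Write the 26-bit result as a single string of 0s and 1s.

s1 (pos 1,3,5,7,9,11,13,15,17,19,21,23,25,27,29,31): 0⊕0⊕1⊕0⊕1⊕1⊕1⊕0⊕0⊕0⊕1⊕0⊕1⊕0⊕0⊕0 = 0
s2 (pos 2,3,6,7,10,11,14,15,18,19,22,23,26,27,30,31): 1⊕0⊕1⊕0⊕0⊕1⊕0⊕0⊕0⊕0⊕1⊕0⊕0⊕0⊕1⊕0 = 1
s4 (pos 4,5,6,7,12,13,14,15,20,21,22,23,28,29,30,31): 0⊕1⊕1⊕0⊕0⊕1⊕0⊕0⊕0⊕1⊕1⊕0⊕0⊕0⊕1⊕0 = 0
s8 (pos 8,9,10,11,12,13,14,15,24,25,26,27,28,29,30,31): 1⊕1⊕0⊕1⊕0⊕1⊕0⊕0⊕1⊕1⊕0⊕0⊕0⊕0⊕1⊕0 = 1
s16 (pos 16,17,18,19,20,21,22,23,24,25,26,27,28,29,30,31): 0⊕0⊕0⊕0⊕0⊕1⊕1⊕0⊕1⊕1⊕0⊕0⊕0⊕0⊕1⊕0 = 1
Syndrome s16…s1 = 11010 → error at position 26.
Flip position 26: 0100110110101000000011011000010 → 0100110110101000000011011100010
Read data bits from positions 3,5,6,7,9,10,11,12,13,14,15,17,18,19,20,21,22,23,24,25,26,27,28,29,30,31: 01101010100000011011100010

01101010100000011011100010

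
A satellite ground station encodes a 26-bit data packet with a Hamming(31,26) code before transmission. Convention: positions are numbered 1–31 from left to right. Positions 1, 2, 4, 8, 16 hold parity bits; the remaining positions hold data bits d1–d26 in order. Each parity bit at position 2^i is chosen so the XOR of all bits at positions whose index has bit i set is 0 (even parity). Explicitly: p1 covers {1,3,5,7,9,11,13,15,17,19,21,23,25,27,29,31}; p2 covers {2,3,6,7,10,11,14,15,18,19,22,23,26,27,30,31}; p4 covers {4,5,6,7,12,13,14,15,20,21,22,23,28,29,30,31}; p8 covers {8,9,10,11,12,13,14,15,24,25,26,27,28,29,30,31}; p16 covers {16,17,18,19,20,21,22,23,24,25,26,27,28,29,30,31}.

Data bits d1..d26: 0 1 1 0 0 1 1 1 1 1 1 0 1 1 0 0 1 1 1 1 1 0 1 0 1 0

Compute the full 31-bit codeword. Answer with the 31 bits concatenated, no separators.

Place data at non-parity positions: p1 p2 0 p4 1 1 0 p8 0 1 1 1 1 1 1 p16 0 1 1 0 0 1 1 1 1 1 0 1 0 1 0
p1 (pos 1,3,5,7,9,11,13,15,17,19,21,23,25,27,29,31): XOR of data positions = 0⊕1⊕0⊕0⊕1⊕1⊕1⊕0⊕1⊕0⊕1⊕1⊕0⊕0⊕0 = 1
p2 (pos 2,3,6,7,10,11,14,15,18,19,22,23,26,27,30,31): XOR of data positions = 0⊕1⊕0⊕1⊕1⊕1⊕1⊕1⊕1⊕1⊕1⊕1⊕0⊕1⊕0 = 1
p4 (pos 4,5,6,7,12,13,14,15,20,21,22,23,28,29,30,31): XOR of data positions = 1⊕1⊕0⊕1⊕1⊕1⊕1⊕0⊕0⊕1⊕1⊕1⊕0⊕1⊕0 = 0
p8 (pos 8,9,10,11,12,13,14,15,24,25,26,27,28,29,30,31): XOR of data positions = 0⊕1⊕1⊕1⊕1⊕1⊕1⊕1⊕1⊕1⊕0⊕1⊕0⊕1⊕0 = 1
p16 (pos 16,17,18,19,20,21,22,23,24,25,26,27,28,29,30,31): XOR of data positions = 0⊕1⊕1⊕0⊕0⊕1⊕1⊕1⊕1⊕1⊕0⊕1⊕0⊕1⊕0 = 1
Codeword: 1100110101111111011001111101010

1100110101111111011001111101010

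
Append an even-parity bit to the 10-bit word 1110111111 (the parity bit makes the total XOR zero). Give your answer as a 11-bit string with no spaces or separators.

11101111111

XOR of the 10 data bits: 1⊕1⊕1⊕0⊕1⊕1⊕1⊕1⊕1⊕1 = 1
Parity bit = 1 (so all 11 bits XOR to 0).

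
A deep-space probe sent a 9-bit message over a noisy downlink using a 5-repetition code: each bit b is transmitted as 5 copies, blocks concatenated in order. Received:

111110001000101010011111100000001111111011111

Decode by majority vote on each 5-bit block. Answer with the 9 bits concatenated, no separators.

100010111

Block 1 (11111): 5 ones → 1
Block 2 (00010): 1 one → 0
Block 3 (00101): 2 ones → 0
Block 4 (01001): 2 ones → 0
Block 5 (11111): 5 ones → 1
Block 6 (00000): 0 ones → 0
Block 7 (00111): 3 ones → 1
Block 8 (11110): 4 ones → 1
Block 9 (11111): 5 ones → 1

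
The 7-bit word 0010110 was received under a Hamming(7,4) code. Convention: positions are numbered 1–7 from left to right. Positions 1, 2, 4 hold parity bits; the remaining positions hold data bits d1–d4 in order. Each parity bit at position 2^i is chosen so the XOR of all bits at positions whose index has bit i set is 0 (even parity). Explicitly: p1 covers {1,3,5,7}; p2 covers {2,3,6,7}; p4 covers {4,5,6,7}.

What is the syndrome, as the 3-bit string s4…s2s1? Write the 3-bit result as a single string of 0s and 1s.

000

s1 (pos 1,3,5,7): 0⊕1⊕1⊕0 = 0
s2 (pos 2,3,6,7): 0⊕1⊕1⊕0 = 0
s4 (pos 4,5,6,7): 0⊕1⊕1⊕0 = 0
Syndrome s4…s1 = 000 → no error.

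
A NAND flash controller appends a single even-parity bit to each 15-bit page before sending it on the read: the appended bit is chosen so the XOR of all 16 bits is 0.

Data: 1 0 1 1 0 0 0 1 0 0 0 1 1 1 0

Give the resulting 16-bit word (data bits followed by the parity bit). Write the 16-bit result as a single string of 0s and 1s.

1011000100011101

XOR of the 15 data bits: 1⊕0⊕1⊕1⊕0⊕0⊕0⊕1⊕0⊕0⊕0⊕1⊕1⊕1⊕0 = 1
Parity bit = 1 (so all 16 bits XOR to 0).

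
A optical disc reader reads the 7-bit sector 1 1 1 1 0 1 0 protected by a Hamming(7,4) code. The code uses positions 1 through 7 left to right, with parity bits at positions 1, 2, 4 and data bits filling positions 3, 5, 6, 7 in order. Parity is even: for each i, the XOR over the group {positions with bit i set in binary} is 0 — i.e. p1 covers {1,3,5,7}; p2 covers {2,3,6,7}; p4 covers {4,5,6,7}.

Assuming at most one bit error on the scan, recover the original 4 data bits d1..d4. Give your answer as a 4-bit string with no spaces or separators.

s1 (pos 1,3,5,7): 1⊕1⊕0⊕0 = 0
s2 (pos 2,3,6,7): 1⊕1⊕1⊕0 = 1
s4 (pos 4,5,6,7): 1⊕0⊕1⊕0 = 0
Syndrome s4…s1 = 010 → error at position 2.
Flip position 2: 1111010 → 1011010
Read data bits from positions 3,5,6,7: 1010

1010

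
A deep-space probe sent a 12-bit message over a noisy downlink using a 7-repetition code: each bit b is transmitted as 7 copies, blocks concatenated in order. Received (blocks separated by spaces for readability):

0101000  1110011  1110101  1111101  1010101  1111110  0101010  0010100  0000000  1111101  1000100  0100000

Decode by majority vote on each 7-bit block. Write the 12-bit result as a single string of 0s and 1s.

Block 1 (0101000): 2 ones → 0
Block 2 (1110011): 5 ones → 1
Block 3 (1110101): 5 ones → 1
Block 4 (1111101): 6 ones → 1
Block 5 (1010101): 4 ones → 1
Block 6 (1111110): 6 ones → 1
Block 7 (0101010): 3 ones → 0
Block 8 (0010100): 2 ones → 0
Block 9 (0000000): 0 ones → 0
Block 10 (1111101): 6 ones → 1
Block 11 (1000100): 2 ones → 0
Block 12 (0100000): 1 one → 0

011111000100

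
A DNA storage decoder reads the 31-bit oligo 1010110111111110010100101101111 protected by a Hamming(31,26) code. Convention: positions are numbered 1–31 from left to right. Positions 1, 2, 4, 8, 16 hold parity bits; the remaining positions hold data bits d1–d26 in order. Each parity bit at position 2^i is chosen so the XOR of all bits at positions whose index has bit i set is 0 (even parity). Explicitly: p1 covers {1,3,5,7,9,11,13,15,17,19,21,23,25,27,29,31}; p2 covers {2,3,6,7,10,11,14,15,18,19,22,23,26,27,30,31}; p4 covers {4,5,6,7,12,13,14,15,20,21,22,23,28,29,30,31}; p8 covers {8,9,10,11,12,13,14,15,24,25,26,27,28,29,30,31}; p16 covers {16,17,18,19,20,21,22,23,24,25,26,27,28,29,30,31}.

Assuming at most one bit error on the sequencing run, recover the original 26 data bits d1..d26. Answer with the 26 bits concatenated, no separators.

11101111111011100101101111

s1 (pos 1,3,5,7,9,11,13,15,17,19,21,23,25,27,29,31): 1⊕1⊕1⊕0⊕1⊕1⊕1⊕1⊕0⊕0⊕0⊕1⊕1⊕0⊕1⊕1 = 1
s2 (pos 2,3,6,7,10,11,14,15,18,19,22,23,26,27,30,31): 0⊕1⊕1⊕0⊕1⊕1⊕1⊕1⊕1⊕0⊕0⊕1⊕1⊕0⊕1⊕1 = 1
s4 (pos 4,5,6,7,12,13,14,15,20,21,22,23,28,29,30,31): 0⊕1⊕1⊕0⊕1⊕1⊕1⊕1⊕1⊕0⊕0⊕1⊕1⊕1⊕1⊕1 = 0
s8 (pos 8,9,10,11,12,13,14,15,24,25,26,27,28,29,30,31): 1⊕1⊕1⊕1⊕1⊕1⊕1⊕1⊕0⊕1⊕1⊕0⊕1⊕1⊕1⊕1 = 0
s16 (pos 16,17,18,19,20,21,22,23,24,25,26,27,28,29,30,31): 0⊕0⊕1⊕0⊕1⊕0⊕0⊕1⊕0⊕1⊕1⊕0⊕1⊕1⊕1⊕1 = 1
Syndrome s16…s1 = 10011 → error at position 19.
Flip position 19: 1010110111111110010100101101111 → 1010110111111110011100101101111
Read data bits from positions 3,5,6,7,9,10,11,12,13,14,15,17,18,19,20,21,22,23,24,25,26,27,28,29,30,31: 11101111111011100101101111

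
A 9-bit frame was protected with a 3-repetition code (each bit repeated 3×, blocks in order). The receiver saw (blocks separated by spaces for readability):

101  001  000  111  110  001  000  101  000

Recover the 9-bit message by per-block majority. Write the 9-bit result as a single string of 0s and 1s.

Block 1 (101): 2 ones → 1
Block 2 (001): 1 one → 0
Block 3 (000): 0 ones → 0
Block 4 (111): 3 ones → 1
Block 5 (110): 2 ones → 1
Block 6 (001): 1 one → 0
Block 7 (000): 0 ones → 0
Block 8 (101): 2 ones → 1
Block 9 (000): 0 ones → 0

100110010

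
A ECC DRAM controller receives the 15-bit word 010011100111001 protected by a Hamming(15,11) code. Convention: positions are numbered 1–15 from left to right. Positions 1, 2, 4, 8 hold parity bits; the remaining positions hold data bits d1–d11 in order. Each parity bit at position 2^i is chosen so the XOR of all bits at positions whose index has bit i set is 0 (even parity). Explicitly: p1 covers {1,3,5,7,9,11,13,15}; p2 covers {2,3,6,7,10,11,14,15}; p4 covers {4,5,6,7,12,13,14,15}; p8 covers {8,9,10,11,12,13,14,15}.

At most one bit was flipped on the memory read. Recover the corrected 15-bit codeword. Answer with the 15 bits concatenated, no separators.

s1 (pos 1,3,5,7,9,11,13,15): 0⊕0⊕1⊕1⊕0⊕1⊕0⊕1 = 0
s2 (pos 2,3,6,7,10,11,14,15): 1⊕0⊕1⊕1⊕1⊕1⊕0⊕1 = 0
s4 (pos 4,5,6,7,12,13,14,15): 0⊕1⊕1⊕1⊕1⊕0⊕0⊕1 = 1
s8 (pos 8,9,10,11,12,13,14,15): 0⊕0⊕1⊕1⊕1⊕0⊕0⊕1 = 0
Syndrome s8…s1 = 0100 → error at position 4.
Flip position 4: 010011100111001 → 010111100111001

010111100111001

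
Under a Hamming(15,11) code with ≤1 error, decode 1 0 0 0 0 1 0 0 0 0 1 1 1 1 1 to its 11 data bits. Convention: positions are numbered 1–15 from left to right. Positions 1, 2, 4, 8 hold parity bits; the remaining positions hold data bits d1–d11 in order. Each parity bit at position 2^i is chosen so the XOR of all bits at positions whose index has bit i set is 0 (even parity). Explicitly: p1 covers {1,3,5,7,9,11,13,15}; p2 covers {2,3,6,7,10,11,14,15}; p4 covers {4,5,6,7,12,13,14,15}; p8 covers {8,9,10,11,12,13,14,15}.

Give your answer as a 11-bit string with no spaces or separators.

s1 (pos 1,3,5,7,9,11,13,15): 1⊕0⊕0⊕0⊕0⊕1⊕1⊕1 = 0
s2 (pos 2,3,6,7,10,11,14,15): 0⊕0⊕1⊕0⊕0⊕1⊕1⊕1 = 0
s4 (pos 4,5,6,7,12,13,14,15): 0⊕0⊕1⊕0⊕1⊕1⊕1⊕1 = 1
s8 (pos 8,9,10,11,12,13,14,15): 0⊕0⊕0⊕1⊕1⊕1⊕1⊕1 = 1
Syndrome s8…s1 = 1100 → error at position 12.
Flip position 12: 100001000011111 → 100001000010111
Read data bits from positions 3,5,6,7,9,10,11,12,13,14,15: 00100010111

00100010111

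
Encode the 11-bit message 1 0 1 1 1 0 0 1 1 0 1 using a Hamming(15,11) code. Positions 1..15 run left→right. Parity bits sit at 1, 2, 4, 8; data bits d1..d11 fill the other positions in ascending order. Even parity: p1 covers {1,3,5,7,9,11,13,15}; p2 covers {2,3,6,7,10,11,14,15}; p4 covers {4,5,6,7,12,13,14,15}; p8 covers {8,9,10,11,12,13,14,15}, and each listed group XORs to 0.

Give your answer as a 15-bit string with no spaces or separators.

Place data at non-parity positions: p1 p2 1 p4 0 1 1 p8 1 0 0 1 1 0 1
p1 (pos 1,3,5,7,9,11,13,15): XOR of data positions = 1⊕0⊕1⊕1⊕0⊕1⊕1 = 1
p2 (pos 2,3,6,7,10,11,14,15): XOR of data positions = 1⊕1⊕1⊕0⊕0⊕0⊕1 = 0
p4 (pos 4,5,6,7,12,13,14,15): XOR of data positions = 0⊕1⊕1⊕1⊕1⊕0⊕1 = 1
p8 (pos 8,9,10,11,12,13,14,15): XOR of data positions = 1⊕0⊕0⊕1⊕1⊕0⊕1 = 0
Codeword: 101101101001101

101101101001101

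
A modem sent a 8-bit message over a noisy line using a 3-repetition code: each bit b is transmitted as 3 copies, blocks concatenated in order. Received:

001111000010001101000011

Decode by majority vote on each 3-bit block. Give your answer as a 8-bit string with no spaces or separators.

01000101

Block 1 (001): 1 one → 0
Block 2 (111): 3 ones → 1
Block 3 (000): 0 ones → 0
Block 4 (010): 1 one → 0
Block 5 (001): 1 one → 0
Block 6 (101): 2 ones → 1
Block 7 (000): 0 ones → 0
Block 8 (011): 2 ones → 1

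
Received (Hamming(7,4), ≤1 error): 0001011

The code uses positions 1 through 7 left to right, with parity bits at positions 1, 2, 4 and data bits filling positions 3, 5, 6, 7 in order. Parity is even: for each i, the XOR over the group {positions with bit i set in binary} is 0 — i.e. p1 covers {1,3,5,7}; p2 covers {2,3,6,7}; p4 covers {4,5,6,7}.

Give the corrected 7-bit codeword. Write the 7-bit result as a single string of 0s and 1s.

0001111

s1 (pos 1,3,5,7): 0⊕0⊕0⊕1 = 1
s2 (pos 2,3,6,7): 0⊕0⊕1⊕1 = 0
s4 (pos 4,5,6,7): 1⊕0⊕1⊕1 = 1
Syndrome s4…s1 = 101 → error at position 5.
Flip position 5: 0001011 → 0001111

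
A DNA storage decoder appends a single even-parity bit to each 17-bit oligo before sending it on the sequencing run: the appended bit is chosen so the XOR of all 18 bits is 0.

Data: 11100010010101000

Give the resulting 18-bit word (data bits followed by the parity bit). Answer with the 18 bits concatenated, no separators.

111000100101010001

XOR of the 17 data bits: 1⊕1⊕1⊕0⊕0⊕0⊕1⊕0⊕0⊕1⊕0⊕1⊕0⊕1⊕0⊕0⊕0 = 1
Parity bit = 1 (so all 18 bits XOR to 0).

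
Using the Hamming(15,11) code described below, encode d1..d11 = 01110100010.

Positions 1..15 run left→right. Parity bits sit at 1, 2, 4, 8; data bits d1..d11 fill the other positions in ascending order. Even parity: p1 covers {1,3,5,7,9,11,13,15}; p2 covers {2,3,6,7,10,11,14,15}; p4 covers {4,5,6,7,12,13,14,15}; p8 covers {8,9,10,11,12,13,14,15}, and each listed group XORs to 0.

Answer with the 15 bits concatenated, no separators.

000011100100010

Place data at non-parity positions: p1 p2 0 p4 1 1 1 p8 0 1 0 0 0 1 0
p1 (pos 1,3,5,7,9,11,13,15): XOR of data positions = 0⊕1⊕1⊕0⊕0⊕0⊕0 = 0
p2 (pos 2,3,6,7,10,11,14,15): XOR of data positions = 0⊕1⊕1⊕1⊕0⊕1⊕0 = 0
p4 (pos 4,5,6,7,12,13,14,15): XOR of data positions = 1⊕1⊕1⊕0⊕0⊕1⊕0 = 0
p8 (pos 8,9,10,11,12,13,14,15): XOR of data positions = 0⊕1⊕0⊕0⊕0⊕1⊕0 = 0
Codeword: 000011100100010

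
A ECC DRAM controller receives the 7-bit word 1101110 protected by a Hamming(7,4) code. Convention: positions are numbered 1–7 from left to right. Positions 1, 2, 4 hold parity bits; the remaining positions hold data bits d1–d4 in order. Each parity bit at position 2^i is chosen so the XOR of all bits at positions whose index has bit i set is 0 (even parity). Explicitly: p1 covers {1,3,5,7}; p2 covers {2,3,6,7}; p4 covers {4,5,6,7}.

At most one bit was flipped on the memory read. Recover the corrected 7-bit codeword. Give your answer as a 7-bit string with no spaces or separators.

s1 (pos 1,3,5,7): 1⊕0⊕1⊕0 = 0
s2 (pos 2,3,6,7): 1⊕0⊕1⊕0 = 0
s4 (pos 4,5,6,7): 1⊕1⊕1⊕0 = 1
Syndrome s4…s1 = 100 → error at position 4.
Flip position 4: 1101110 → 1100110

1100110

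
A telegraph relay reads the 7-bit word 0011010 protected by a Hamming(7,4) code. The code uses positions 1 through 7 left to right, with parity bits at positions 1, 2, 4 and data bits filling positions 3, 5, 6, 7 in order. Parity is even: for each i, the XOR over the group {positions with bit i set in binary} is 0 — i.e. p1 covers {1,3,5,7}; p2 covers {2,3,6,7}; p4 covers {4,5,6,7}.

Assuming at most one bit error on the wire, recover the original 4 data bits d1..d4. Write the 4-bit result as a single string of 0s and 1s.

s1 (pos 1,3,5,7): 0⊕1⊕0⊕0 = 1
s2 (pos 2,3,6,7): 0⊕1⊕1⊕0 = 0
s4 (pos 4,5,6,7): 1⊕0⊕1⊕0 = 0
Syndrome s4…s1 = 001 → error at position 1.
Flip position 1: 0011010 → 1011010
Read data bits from positions 3,5,6,7: 1010

1010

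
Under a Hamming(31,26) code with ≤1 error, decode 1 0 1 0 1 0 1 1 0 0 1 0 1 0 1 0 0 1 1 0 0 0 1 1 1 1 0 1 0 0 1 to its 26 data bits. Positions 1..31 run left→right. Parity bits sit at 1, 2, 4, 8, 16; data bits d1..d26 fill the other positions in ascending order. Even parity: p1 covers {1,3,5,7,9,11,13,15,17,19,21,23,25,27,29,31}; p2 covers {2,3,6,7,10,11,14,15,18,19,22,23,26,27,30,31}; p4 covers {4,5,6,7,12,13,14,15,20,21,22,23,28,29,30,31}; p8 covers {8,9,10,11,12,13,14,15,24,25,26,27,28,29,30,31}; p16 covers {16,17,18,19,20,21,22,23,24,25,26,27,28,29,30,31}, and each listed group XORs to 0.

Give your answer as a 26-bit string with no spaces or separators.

s1 (pos 1,3,5,7,9,11,13,15,17,19,21,23,25,27,29,31): 1⊕1⊕1⊕1⊕0⊕1⊕1⊕1⊕0⊕1⊕0⊕1⊕1⊕0⊕0⊕1 = 1
s2 (pos 2,3,6,7,10,11,14,15,18,19,22,23,26,27,30,31): 0⊕1⊕0⊕1⊕0⊕1⊕0⊕1⊕1⊕1⊕0⊕1⊕1⊕0⊕0⊕1 = 1
s4 (pos 4,5,6,7,12,13,14,15,20,21,22,23,28,29,30,31): 0⊕1⊕0⊕1⊕0⊕1⊕0⊕1⊕0⊕0⊕0⊕1⊕1⊕0⊕0⊕1 = 1
s8 (pos 8,9,10,11,12,13,14,15,24,25,26,27,28,29,30,31): 1⊕0⊕0⊕1⊕0⊕1⊕0⊕1⊕1⊕1⊕1⊕0⊕1⊕0⊕0⊕1 = 1
s16 (pos 16,17,18,19,20,21,22,23,24,25,26,27,28,29,30,31): 0⊕0⊕1⊕1⊕0⊕0⊕0⊕1⊕1⊕1⊕1⊕0⊕1⊕0⊕0⊕1 = 0
Syndrome s16…s1 = 01111 → error at position 15.
Flip position 15: 1010101100101010011000111101001 → 1010101100101000011000111101001
Read data bits from positions 3,5,6,7,9,10,11,12,13,14,15,17,18,19,20,21,22,23,24,25,26,27,28,29,30,31: 11010010100011000111101001

11010010100011000111101001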